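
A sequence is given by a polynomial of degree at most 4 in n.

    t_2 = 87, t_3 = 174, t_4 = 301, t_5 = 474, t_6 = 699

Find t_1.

34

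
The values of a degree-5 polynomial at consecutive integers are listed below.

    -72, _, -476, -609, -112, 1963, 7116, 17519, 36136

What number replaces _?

Using the last 7 terms:
First differences: -133  497  2075  5153  10403  18617
Second differences: 630  1578  3078  5250  8214
Third differences: 948  1500  2172  2964
Fourth differences: 552  672  792
Fifth differences: 120  120
Constant fifth difference = 120.
Extend backward: 552 − 120 = 432;  948 − 432 = 516;  630 − 516 = 114;  -133 − 114 = -247;  -476 + 247 = -229

-229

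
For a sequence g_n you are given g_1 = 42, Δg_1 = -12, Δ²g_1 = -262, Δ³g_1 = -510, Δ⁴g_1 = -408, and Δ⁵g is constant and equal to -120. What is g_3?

Build the table forward from the leading diagonal:
Fifth differences: -120  -120  -120
Fourth differences: -408  -528  -648
Third differences: -510  -918  -1446
Second differences: -262  -772  -1690
First differences: -12  -274  -1046
g: 42  30  -244

-244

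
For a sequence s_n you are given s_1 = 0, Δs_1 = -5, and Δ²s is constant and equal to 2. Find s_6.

Build the table forward from the leading diagonal:
Second differences: 2, 2, 2, 2, 2, 2
First differences: -5, -3, -1, 1, 3, 5
s: 0, -5, -8, -9, -8, -5

-5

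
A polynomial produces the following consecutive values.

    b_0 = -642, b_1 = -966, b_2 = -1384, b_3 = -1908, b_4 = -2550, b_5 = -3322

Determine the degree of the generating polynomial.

3

-324, -418, -524, -642, -772
-94, -106, -118, -130
-12, -12, -12
The third differences are constant, so the polynomial has degree 3.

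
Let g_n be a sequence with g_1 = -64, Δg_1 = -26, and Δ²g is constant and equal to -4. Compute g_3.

Build the table forward from the leading diagonal:
D2: -4  -4  -4
D1: -26  -30  -34
g: -64  -90  -120

-120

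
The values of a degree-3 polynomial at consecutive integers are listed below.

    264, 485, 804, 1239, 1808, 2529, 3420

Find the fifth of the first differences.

D1: 221, 319, 435, 569, 721, 891
D2: 98, 116, 134, 152, 170
D3: 18, 18, 18, 18

721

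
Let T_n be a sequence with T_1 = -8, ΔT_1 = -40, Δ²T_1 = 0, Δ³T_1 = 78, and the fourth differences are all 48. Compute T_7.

Build the table forward from the leading diagonal:
D4: 48, 48, 48, 48, 48, 48, 48
D3: 78, 126, 174, 222, 270, 318, 366
D2: 0, 78, 204, 378, 600, 870, 1188
D1: -40, -40, 38, 242, 620, 1220, 2090
T: -8, -48, -88, -50, 192, 812, 2032

2032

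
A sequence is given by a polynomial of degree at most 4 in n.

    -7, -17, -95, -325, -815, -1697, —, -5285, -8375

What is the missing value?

-3127

Using the first 6 terms:
First differences: -10  -78  -230  -490  -882
Second differences: -68  -152  -260  -392
Third differences: -84  -108  -132
Fourth differences: -24  -24
Constant fourth difference = -24.
Extend forward: -132 − 24 = -156;  -392 − 156 = -548;  -882 − 548 = -1430;  -1697 − 1430 = -3127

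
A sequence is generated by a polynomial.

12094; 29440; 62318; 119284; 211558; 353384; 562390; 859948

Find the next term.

1271534

First differences: 17346, 32878, 56966, 92274, 141826, 209006, 297558
Second differences: 15532, 24088, 35308, 49552, 67180, 88552
Third differences: 8556, 11220, 14244, 17628, 21372
Fourth differences: 2664, 3024, 3384, 3744
Fifth differences: 360, 360, 360
Constant fifth difference = 360, so extend:
3744 + 360 = 4104;  21372 + 4104 = 25476;  88552 + 25476 = 114028;  297558 + 114028 = 411586;  859948 + 411586 = 1271534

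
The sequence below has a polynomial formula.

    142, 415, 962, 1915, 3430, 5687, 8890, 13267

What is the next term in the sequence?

19070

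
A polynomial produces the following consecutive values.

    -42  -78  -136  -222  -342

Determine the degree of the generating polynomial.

-36, -58, -86, -120
-22, -28, -34
-6, -6
The third differences are constant, so the polynomial has degree 3.

3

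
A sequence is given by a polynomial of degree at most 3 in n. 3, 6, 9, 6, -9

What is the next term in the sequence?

-42

Δ: 3, 3, -3, -15
Δ²: 0, -6, -12
Δ³: -6, -6
Third differences constant at -6.
-12 − 6 = -18;  -15 − 18 = -33;  -9 − 33 = -42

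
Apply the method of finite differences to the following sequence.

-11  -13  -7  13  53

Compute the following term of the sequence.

119

First differences: -2, 6, 20, 40
Second differences: 8, 14, 20
Third differences: 6, 6
Third differences constant at 6.
20 + 6 = 26;  40 + 26 = 66;  53 + 66 = 119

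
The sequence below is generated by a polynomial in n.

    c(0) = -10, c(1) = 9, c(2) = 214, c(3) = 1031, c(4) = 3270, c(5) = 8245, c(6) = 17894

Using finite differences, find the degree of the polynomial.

5

Δ: 19, 205, 817, 2239, 4975, 9649
Δ²: 186, 612, 1422, 2736, 4674
Δ³: 426, 810, 1314, 1938
Δ⁴: 384, 504, 624
Δ⁵: 120, 120
The fifth differences are constant, so the polynomial has degree 5.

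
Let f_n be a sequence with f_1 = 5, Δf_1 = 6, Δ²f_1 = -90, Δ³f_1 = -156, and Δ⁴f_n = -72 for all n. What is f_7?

Build the table forward from the leading diagonal:
D4: -72, -72, -72, -72, -72, -72, -72
D3: -156, -228, -300, -372, -444, -516, -588
D2: -90, -246, -474, -774, -1146, -1590, -2106
D1: 6, -84, -330, -804, -1578, -2724, -4314
f: 5, 11, -73, -403, -1207, -2785, -5509

-5509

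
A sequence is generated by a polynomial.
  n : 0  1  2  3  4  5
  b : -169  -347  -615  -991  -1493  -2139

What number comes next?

First differences: -178  -268  -376  -502  -646
Second differences: -90  -108  -126  -144
Third differences: -18  -18  -18
Constant third difference = -18, so extend:
-144 − 18 = -162;  -646 − 162 = -808;  -2139 − 808 = -2947

-2947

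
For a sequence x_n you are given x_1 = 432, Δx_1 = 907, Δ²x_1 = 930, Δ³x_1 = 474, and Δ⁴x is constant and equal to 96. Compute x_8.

46261

Build the table forward from the leading diagonal:
Fourth differences: 96  96  96  96  96  96  96  96
Third differences: 474  570  666  762  858  954  1050  1146
Second differences: 930  1404  1974  2640  3402  4260  5214  6264
First differences: 907  1837  3241  5215  7855  11257  15517  20731
x: 432  1339  3176  6417  11632  19487  30744  46261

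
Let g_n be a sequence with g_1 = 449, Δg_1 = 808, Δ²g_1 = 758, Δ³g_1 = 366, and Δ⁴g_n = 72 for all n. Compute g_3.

2823

Build the table forward from the leading diagonal:
D4: 72, 72, 72
D3: 366, 438, 510
D2: 758, 1124, 1562
D1: 808, 1566, 2690
g: 449, 1257, 2823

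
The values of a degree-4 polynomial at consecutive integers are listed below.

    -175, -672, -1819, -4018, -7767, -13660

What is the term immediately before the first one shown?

-497  -1147  -2199  -3749  -5893
-650  -1052  -1550  -2144
-402  -498  -594
-96  -96
The fourth differences are constant at -96.
Work back: -402 + 96 = -306;  -650 + 306 = -344;  -497 + 344 = -153;  -175 + 153 = -22

-22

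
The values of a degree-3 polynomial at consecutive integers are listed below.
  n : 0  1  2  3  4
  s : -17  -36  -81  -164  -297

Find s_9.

-2132

D1: -19, -45, -83, -133
D2: -26, -38, -50
D3: -12, -12
The third differences are constant (-12).
-50 − 12 = -62;  -133 − 62 = -195;  -297 − 195 = -492
-62 − 12 = -74;  -195 − 74 = -269;  -492 − 269 = -761
-74 − 12 = -86;  -269 − 86 = -355;  -761 − 355 = -1116
-86 − 12 = -98;  -355 − 98 = -453;  -1116 − 453 = -1569
-98 − 12 = -110;  -453 − 110 = -563;  -1569 − 563 = -2132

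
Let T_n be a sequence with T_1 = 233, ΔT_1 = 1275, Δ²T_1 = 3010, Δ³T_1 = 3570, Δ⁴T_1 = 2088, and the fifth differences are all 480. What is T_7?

158633

Build the table forward from the leading diagonal:
D5: 480  480  480  480  480  480  480
D4: 2088  2568  3048  3528  4008  4488  4968
D3: 3570  5658  8226  11274  14802  18810  23298
D2: 3010  6580  12238  20464  31738  46540  65350
D1: 1275  4285  10865  23103  43567  75305  121845
T: 233  1508  5793  16658  39761  83328  158633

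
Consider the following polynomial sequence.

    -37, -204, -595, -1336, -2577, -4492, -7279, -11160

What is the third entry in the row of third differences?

Δ: -167, -391, -741, -1241, -1915, -2787, -3881
Δ²: -224, -350, -500, -674, -872, -1094
Δ³: -126, -150, -174, -198, -222
Δ⁴: -24, -24, -24, -24

-174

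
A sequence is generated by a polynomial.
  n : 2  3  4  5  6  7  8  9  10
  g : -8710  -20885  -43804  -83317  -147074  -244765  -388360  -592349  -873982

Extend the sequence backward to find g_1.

First differences: -12175, -22919, -39513, -63757, -97691, -143595, -203989, -281633
Second differences: -10744, -16594, -24244, -33934, -45904, -60394, -77644
Third differences: -5850, -7650, -9690, -11970, -14490, -17250
Fourth differences: -1800, -2040, -2280, -2520, -2760
Fifth differences: -240, -240, -240, -240
The fifth differences are constant at -240.
Work back: -1800 + 240 = -1560;  -5850 + 1560 = -4290;  -10744 + 4290 = -6454;  -12175 + 6454 = -5721;  -8710 + 5721 = -2989

-2989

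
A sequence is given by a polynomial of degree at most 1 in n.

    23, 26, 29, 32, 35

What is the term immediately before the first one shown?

First differences: 3  3  3  3
The first differences are constant at 3.
Work back: 23 − 3 = 20

20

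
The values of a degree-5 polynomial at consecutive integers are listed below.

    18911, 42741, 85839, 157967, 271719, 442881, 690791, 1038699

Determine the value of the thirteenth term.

D1: 23830 , 43098 , 72128 , 113752 , 171162 , 247910 , 347908
D2: 19268 , 29030 , 41624 , 57410 , 76748 , 99998
D3: 9762 , 12594 , 15786 , 19338 , 23250
D4: 2832 , 3192 , 3552 , 3912
D5: 360 , 360 , 360
Constant fifth difference = 360, so extend:
3912 + 360 = 4272;  23250 + 4272 = 27522;  99998 + 27522 = 127520;  347908 + 127520 = 475428;  1038699 + 475428 = 1514127
4272 + 360 = 4632;  27522 + 4632 = 32154;  127520 + 32154 = 159674;  475428 + 159674 = 635102;  1514127 + 635102 = 2149229
4632 + 360 = 4992;  32154 + 4992 = 37146;  159674 + 37146 = 196820;  635102 + 196820 = 831922;  2149229 + 831922 = 2981151
4992 + 360 = 5352;  37146 + 5352 = 42498;  196820 + 42498 = 239318;  831922 + 239318 = 1071240;  2981151 + 1071240 = 4052391
5352 + 360 = 5712;  42498 + 5712 = 48210;  239318 + 48210 = 287528;  1071240 + 287528 = 1358768;  4052391 + 1358768 = 5411159

5411159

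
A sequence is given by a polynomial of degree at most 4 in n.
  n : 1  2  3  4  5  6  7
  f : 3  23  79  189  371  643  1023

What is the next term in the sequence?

1529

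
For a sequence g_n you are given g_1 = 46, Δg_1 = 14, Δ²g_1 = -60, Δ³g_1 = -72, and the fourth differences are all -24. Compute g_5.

Build the table forward from the leading diagonal:
Δ⁴: -24, -24, -24, -24, -24
Δ³: -72, -96, -120, -144, -168
Δ²: -60, -132, -228, -348, -492
Δ: 14, -46, -178, -406, -754
g: 46, 60, 14, -164, -570

-570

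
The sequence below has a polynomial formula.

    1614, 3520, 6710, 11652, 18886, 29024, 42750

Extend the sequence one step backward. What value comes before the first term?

First differences: 1906  3190  4942  7234  10138  13726
Second differences: 1284  1752  2292  2904  3588
Third differences: 468  540  612  684
Fourth differences: 72  72  72
The fourth differences are constant at 72.
Work back: 468 − 72 = 396;  1284 − 396 = 888;  1906 − 888 = 1018;  1614 − 1018 = 596

596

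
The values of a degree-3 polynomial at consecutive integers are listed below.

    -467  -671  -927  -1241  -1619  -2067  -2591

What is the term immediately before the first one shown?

First differences: -204  -256  -314  -378  -448  -524
Second differences: -52  -58  -64  -70  -76
Third differences: -6  -6  -6  -6
The third differences are constant at -6.
Work back: -52 + 6 = -46;  -204 + 46 = -158;  -467 + 158 = -309

-309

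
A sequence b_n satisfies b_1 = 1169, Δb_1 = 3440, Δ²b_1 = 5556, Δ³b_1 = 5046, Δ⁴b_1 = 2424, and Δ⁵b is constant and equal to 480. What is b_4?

33203

Build the table forward from the leading diagonal:
D5: 480  480  480  480
D4: 2424  2904  3384  3864
D3: 5046  7470  10374  13758
D2: 5556  10602  18072  28446
D1: 3440  8996  19598  37670
b: 1169  4609  13605  33203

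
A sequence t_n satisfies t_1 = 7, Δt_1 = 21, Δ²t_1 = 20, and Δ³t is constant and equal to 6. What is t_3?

Build the table forward from the leading diagonal:
D3: 6, 6, 6
D2: 20, 26, 32
D1: 21, 41, 67
t: 7, 28, 69

69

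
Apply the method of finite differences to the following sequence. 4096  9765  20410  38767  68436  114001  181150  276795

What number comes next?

409192

5669 , 10645 , 18357 , 29669 , 45565 , 67149 , 95645
4976 , 7712 , 11312 , 15896 , 21584 , 28496
2736 , 3600 , 4584 , 5688 , 6912
864 , 984 , 1104 , 1224
120 , 120 , 120
The fifth differences are constant (120).
1224 + 120 = 1344;  6912 + 1344 = 8256;  28496 + 8256 = 36752;  95645 + 36752 = 132397;  276795 + 132397 = 409192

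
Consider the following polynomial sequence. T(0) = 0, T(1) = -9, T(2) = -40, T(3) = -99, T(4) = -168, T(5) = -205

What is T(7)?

105

Δ: -9, -31, -59, -69, -37
Δ²: -22, -28, -10, 32
Δ³: -6, 18, 42
Δ⁴: 24, 24
The fourth differences are constant (24).
42 + 24 = 66;  32 + 66 = 98;  -37 + 98 = 61;  -205 + 61 = -144
66 + 24 = 90;  98 + 90 = 188;  61 + 188 = 249;  -144 + 249 = 105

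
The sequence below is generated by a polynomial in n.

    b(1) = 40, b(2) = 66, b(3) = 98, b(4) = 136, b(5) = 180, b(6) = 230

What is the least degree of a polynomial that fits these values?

2

D1: 26, 32, 38, 44, 50
D2: 6, 6, 6, 6
The second differences are constant, so the polynomial has degree 2.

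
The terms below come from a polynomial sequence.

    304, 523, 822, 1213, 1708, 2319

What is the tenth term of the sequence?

219, 299, 391, 495, 611
80, 92, 104, 116
12, 12, 12
Third differences constant at 12.
116 + 12 = 128;  611 + 128 = 739;  2319 + 739 = 3058
128 + 12 = 140;  739 + 140 = 879;  3058 + 879 = 3937
140 + 12 = 152;  879 + 152 = 1031;  3937 + 1031 = 4968
152 + 12 = 164;  1031 + 164 = 1195;  4968 + 1195 = 6163

6163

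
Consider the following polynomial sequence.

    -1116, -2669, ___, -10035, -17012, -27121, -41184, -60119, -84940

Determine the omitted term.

-5464

Using the last 6 terms:
Δ: -6977, -10109, -14063, -18935, -24821
Δ²: -3132, -3954, -4872, -5886
Δ³: -822, -918, -1014
Δ⁴: -96, -96
Constant fourth difference = -96.
Extend backward: -822 + 96 = -726;  -3132 + 726 = -2406;  -6977 + 2406 = -4571;  -10035 + 4571 = -5464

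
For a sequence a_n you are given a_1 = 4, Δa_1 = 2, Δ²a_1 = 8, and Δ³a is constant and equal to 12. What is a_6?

Build the table forward from the leading diagonal:
Third differences: 12, 12, 12, 12, 12, 12
Second differences: 8, 20, 32, 44, 56, 68
First differences: 2, 10, 30, 62, 106, 162
a: 4, 6, 16, 46, 108, 214

214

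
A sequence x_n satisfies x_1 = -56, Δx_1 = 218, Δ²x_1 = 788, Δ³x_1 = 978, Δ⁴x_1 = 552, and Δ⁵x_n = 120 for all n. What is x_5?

10008

Build the table forward from the leading diagonal:
D5: 120  120  120  120  120
D4: 552  672  792  912  1032
D3: 978  1530  2202  2994  3906
D2: 788  1766  3296  5498  8492
D1: 218  1006  2772  6068  11566
x: -56  162  1168  3940  10008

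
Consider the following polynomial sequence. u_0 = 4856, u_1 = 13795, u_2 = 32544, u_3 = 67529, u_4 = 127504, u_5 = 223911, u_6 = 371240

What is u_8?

8939 , 18749 , 34985 , 59975 , 96407 , 147329
9810 , 16236 , 24990 , 36432 , 50922
6426 , 8754 , 11442 , 14490
2328 , 2688 , 3048
360 , 360
Fifth differences constant at 360.
3048 + 360 = 3408;  14490 + 3408 = 17898;  50922 + 17898 = 68820;  147329 + 68820 = 216149;  371240 + 216149 = 587389
3408 + 360 = 3768;  17898 + 3768 = 21666;  68820 + 21666 = 90486;  216149 + 90486 = 306635;  587389 + 306635 = 894024

894024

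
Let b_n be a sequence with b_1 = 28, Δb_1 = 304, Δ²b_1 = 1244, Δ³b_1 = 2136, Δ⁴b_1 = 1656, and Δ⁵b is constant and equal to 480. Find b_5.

18908

Build the table forward from the leading diagonal:
D5: 480  480  480  480  480
D4: 1656  2136  2616  3096  3576
D3: 2136  3792  5928  8544  11640
D2: 1244  3380  7172  13100  21644
D1: 304  1548  4928  12100  25200
b: 28  332  1880  6808  18908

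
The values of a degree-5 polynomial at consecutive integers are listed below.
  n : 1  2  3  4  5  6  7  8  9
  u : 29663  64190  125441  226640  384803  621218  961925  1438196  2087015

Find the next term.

2951558

Δ: 34527 , 61251 , 101199 , 158163 , 236415 , 340707 , 476271 , 648819
Δ²: 26724 , 39948 , 56964 , 78252 , 104292 , 135564 , 172548
Δ³: 13224 , 17016 , 21288 , 26040 , 31272 , 36984
Δ⁴: 3792 , 4272 , 4752 , 5232 , 5712
Δ⁵: 480 , 480 , 480 , 480
Constant fifth difference = 480, so extend:
5712 + 480 = 6192;  36984 + 6192 = 43176;  172548 + 43176 = 215724;  648819 + 215724 = 864543;  2087015 + 864543 = 2951558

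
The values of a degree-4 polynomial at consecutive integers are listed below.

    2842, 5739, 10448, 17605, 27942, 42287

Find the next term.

Δ: 2897, 4709, 7157, 10337, 14345
Δ²: 1812, 2448, 3180, 4008
Δ³: 636, 732, 828
Δ⁴: 96, 96
Constant fourth difference = 96, so extend:
828 + 96 = 924;  4008 + 924 = 4932;  14345 + 4932 = 19277;  42287 + 19277 = 61564

61564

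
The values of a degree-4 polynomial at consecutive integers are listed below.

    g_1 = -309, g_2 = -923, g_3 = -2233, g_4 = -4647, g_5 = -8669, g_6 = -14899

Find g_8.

-36863

D1: -614, -1310, -2414, -4022, -6230
D2: -696, -1104, -1608, -2208
D3: -408, -504, -600
D4: -96, -96
Constant fourth difference = -96, so extend:
-600 − 96 = -696;  -2208 − 696 = -2904;  -6230 − 2904 = -9134;  -14899 − 9134 = -24033
-696 − 96 = -792;  -2904 − 792 = -3696;  -9134 − 3696 = -12830;  -24033 − 12830 = -36863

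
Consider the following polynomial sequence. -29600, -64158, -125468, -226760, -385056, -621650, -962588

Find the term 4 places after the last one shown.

-4083900

Δ: -34558, -61310, -101292, -158296, -236594, -340938
Δ²: -26752, -39982, -57004, -78298, -104344
Δ³: -13230, -17022, -21294, -26046
Δ⁴: -3792, -4272, -4752
Δ⁵: -480, -480
Constant fifth difference = -480, so extend:
-4752 − 480 = -5232;  -26046 − 5232 = -31278;  -104344 − 31278 = -135622;  -340938 − 135622 = -476560;  -962588 − 476560 = -1439148
-5232 − 480 = -5712;  -31278 − 5712 = -36990;  -135622 − 36990 = -172612;  -476560 − 172612 = -649172;  -1439148 − 649172 = -2088320
-5712 − 480 = -6192;  -36990 − 6192 = -43182;  -172612 − 43182 = -215794;  -649172 − 215794 = -864966;  -2088320 − 864966 = -2953286
-6192 − 480 = -6672;  -43182 − 6672 = -49854;  -215794 − 49854 = -265648;  -864966 − 265648 = -1130614;  -2953286 − 1130614 = -4083900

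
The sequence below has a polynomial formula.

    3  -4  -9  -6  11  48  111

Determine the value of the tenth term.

Δ: -7, -5, 3, 17, 37, 63
Δ²: 2, 8, 14, 20, 26
Δ³: 6, 6, 6, 6
Third differences constant at 6.
26 + 6 = 32;  63 + 32 = 95;  111 + 95 = 206
32 + 6 = 38;  95 + 38 = 133;  206 + 133 = 339
38 + 6 = 44;  133 + 44 = 177;  339 + 177 = 516

516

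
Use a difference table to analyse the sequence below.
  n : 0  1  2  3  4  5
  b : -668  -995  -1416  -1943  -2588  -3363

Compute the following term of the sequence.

Δ: -327 , -421 , -527 , -645 , -775
Δ²: -94 , -106 , -118 , -130
Δ³: -12 , -12 , -12
Constant third difference = -12, so extend:
-130 − 12 = -142;  -775 − 142 = -917;  -3363 − 917 = -4280

-4280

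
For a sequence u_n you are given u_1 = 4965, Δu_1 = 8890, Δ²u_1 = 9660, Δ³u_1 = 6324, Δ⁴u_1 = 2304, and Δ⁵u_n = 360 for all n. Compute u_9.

Build the table forward from the leading diagonal:
D5: 360, 360, 360, 360, 360, 360, 360, 360, 360
D4: 2304, 2664, 3024, 3384, 3744, 4104, 4464, 4824, 5184
D3: 6324, 8628, 11292, 14316, 17700, 21444, 25548, 30012, 34836
D2: 9660, 15984, 24612, 35904, 50220, 67920, 89364, 114912, 144924
D1: 8890, 18550, 34534, 59146, 95050, 145270, 213190, 302554, 417466
u: 4965, 13855, 32405, 66939, 126085, 221135, 366405, 579595, 882149

882149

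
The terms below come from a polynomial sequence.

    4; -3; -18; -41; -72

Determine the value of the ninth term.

Δ: -7, -15, -23, -31
Δ²: -8, -8, -8
Constant second difference = -8, so extend:
-31 − 8 = -39;  -72 − 39 = -111
-39 − 8 = -47;  -111 − 47 = -158
-47 − 8 = -55;  -158 − 55 = -213
-55 − 8 = -63;  -213 − 63 = -276

-276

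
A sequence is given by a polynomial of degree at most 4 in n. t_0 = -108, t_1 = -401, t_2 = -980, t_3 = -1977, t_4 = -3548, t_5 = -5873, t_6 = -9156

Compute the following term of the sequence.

-13625

Δ: -293, -579, -997, -1571, -2325, -3283
Δ²: -286, -418, -574, -754, -958
Δ³: -132, -156, -180, -204
Δ⁴: -24, -24, -24
Constant fourth difference = -24, so extend:
-204 − 24 = -228;  -958 − 228 = -1186;  -3283 − 1186 = -4469;  -9156 − 4469 = -13625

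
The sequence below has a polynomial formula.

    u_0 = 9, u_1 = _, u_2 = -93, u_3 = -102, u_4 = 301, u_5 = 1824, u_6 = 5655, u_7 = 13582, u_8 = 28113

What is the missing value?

-20

Using the last 7 terms:
First differences: -9, 403, 1523, 3831, 7927, 14531
Second differences: 412, 1120, 2308, 4096, 6604
Third differences: 708, 1188, 1788, 2508
Fourth differences: 480, 600, 720
Fifth differences: 120, 120
Constant fifth difference = 120.
Extend backward: 480 − 120 = 360;  708 − 360 = 348;  412 − 348 = 64;  -9 − 64 = -73;  -93 + 73 = -20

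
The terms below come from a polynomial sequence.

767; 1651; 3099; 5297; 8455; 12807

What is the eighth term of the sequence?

First differences: 884, 1448, 2198, 3158, 4352
Second differences: 564, 750, 960, 1194
Third differences: 186, 210, 234
Fourth differences: 24, 24
Constant fourth difference = 24, so extend:
234 + 24 = 258;  1194 + 258 = 1452;  4352 + 1452 = 5804;  12807 + 5804 = 18611
258 + 24 = 282;  1452 + 282 = 1734;  5804 + 1734 = 7538;  18611 + 7538 = 26149

26149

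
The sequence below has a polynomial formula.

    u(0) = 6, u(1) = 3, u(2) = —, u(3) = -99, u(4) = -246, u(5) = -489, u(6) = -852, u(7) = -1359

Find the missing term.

-24

Using the last 5 terms:
D1: -147, -243, -363, -507
D2: -96, -120, -144
D3: -24, -24
Constant third difference = -24.
Extend backward: -96 + 24 = -72;  -147 + 72 = -75;  -99 + 75 = -24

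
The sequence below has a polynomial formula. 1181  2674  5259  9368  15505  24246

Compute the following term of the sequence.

36239

Δ: 1493 , 2585 , 4109 , 6137 , 8741
Δ²: 1092 , 1524 , 2028 , 2604
Δ³: 432 , 504 , 576
Δ⁴: 72 , 72
Constant fourth difference = 72, so extend:
576 + 72 = 648;  2604 + 648 = 3252;  8741 + 3252 = 11993;  24246 + 11993 = 36239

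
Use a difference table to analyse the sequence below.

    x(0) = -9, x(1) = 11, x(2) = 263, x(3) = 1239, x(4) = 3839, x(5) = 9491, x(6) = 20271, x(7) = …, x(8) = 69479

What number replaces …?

39023

Using the first 7 terms:
20  252  976  2600  5652  10780
232  724  1624  3052  5128
492  900  1428  2076
408  528  648
120  120
Constant fifth difference = 120.
Extend forward: 648 + 120 = 768;  2076 + 768 = 2844;  5128 + 2844 = 7972;  10780 + 7972 = 18752;  20271 + 18752 = 39023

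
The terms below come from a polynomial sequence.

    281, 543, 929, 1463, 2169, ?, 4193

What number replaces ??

3071

Using the first 5 terms:
Δ: 262  386  534  706
Δ²: 124  148  172
Δ³: 24  24
Constant third difference = 24.
Extend forward: 172 + 24 = 196;  706 + 196 = 902;  2169 + 902 = 3071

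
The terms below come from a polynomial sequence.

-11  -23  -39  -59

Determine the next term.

-83

D1: -12, -16, -20
D2: -4, -4
The second differences are constant (-4).
-20 − 4 = -24;  -59 − 24 = -83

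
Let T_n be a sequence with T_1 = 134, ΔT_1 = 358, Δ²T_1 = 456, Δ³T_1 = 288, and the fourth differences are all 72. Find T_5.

5526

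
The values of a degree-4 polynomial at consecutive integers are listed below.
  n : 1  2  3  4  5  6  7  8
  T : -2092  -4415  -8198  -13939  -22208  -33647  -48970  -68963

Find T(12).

-213875

D1: -2323, -3783, -5741, -8269, -11439, -15323, -19993
D2: -1460, -1958, -2528, -3170, -3884, -4670
D3: -498, -570, -642, -714, -786
D4: -72, -72, -72, -72
Fourth differences constant at -72.
-786 − 72 = -858;  -4670 − 858 = -5528;  -19993 − 5528 = -25521;  -68963 − 25521 = -94484
-858 − 72 = -930;  -5528 − 930 = -6458;  -25521 − 6458 = -31979;  -94484 − 31979 = -126463
-930 − 72 = -1002;  -6458 − 1002 = -7460;  -31979 − 7460 = -39439;  -126463 − 39439 = -165902
-1002 − 72 = -1074;  -7460 − 1074 = -8534;  -39439 − 8534 = -47973;  -165902 − 47973 = -213875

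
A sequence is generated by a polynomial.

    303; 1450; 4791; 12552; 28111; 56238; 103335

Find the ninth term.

Δ: 1147, 3341, 7761, 15559, 28127, 47097
Δ²: 2194, 4420, 7798, 12568, 18970
Δ³: 2226, 3378, 4770, 6402
Δ⁴: 1152, 1392, 1632
Δ⁵: 240, 240
The fifth differences are constant (240).
1632 + 240 = 1872;  6402 + 1872 = 8274;  18970 + 8274 = 27244;  47097 + 27244 = 74341;  103335 + 74341 = 177676
1872 + 240 = 2112;  8274 + 2112 = 10386;  27244 + 10386 = 37630;  74341 + 37630 = 111971;  177676 + 111971 = 289647

289647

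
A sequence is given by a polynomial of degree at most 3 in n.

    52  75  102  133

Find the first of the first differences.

First differences: 23, 27, 31
Second differences: 4, 4

23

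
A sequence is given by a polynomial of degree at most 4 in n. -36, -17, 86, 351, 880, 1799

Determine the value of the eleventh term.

18334

19 , 103 , 265 , 529 , 919
84 , 162 , 264 , 390
78 , 102 , 126
24 , 24
The fourth differences are constant (24).
126 + 24 = 150;  390 + 150 = 540;  919 + 540 = 1459;  1799 + 1459 = 3258
150 + 24 = 174;  540 + 174 = 714;  1459 + 714 = 2173;  3258 + 2173 = 5431
174 + 24 = 198;  714 + 198 = 912;  2173 + 912 = 3085;  5431 + 3085 = 8516
198 + 24 = 222;  912 + 222 = 1134;  3085 + 1134 = 4219;  8516 + 4219 = 12735
222 + 24 = 246;  1134 + 246 = 1380;  4219 + 1380 = 5599;  12735 + 5599 = 18334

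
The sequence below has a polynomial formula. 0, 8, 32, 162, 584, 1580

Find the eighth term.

6902

First differences: 8, 24, 130, 422, 996
Second differences: 16, 106, 292, 574
Third differences: 90, 186, 282
Fourth differences: 96, 96
Fourth differences constant at 96.
282 + 96 = 378;  574 + 378 = 952;  996 + 952 = 1948;  1580 + 1948 = 3528
378 + 96 = 474;  952 + 474 = 1426;  1948 + 1426 = 3374;  3528 + 3374 = 6902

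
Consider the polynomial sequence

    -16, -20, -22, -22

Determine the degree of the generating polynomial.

2

First differences: -4, -2, 0
Second differences: 2, 2
The second differences are constant, so the polynomial has degree 2.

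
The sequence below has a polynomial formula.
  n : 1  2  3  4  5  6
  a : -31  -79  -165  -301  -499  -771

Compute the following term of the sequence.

-48, -86, -136, -198, -272
-38, -50, -62, -74
-12, -12, -12
Constant third difference = -12, so extend:
-74 − 12 = -86;  -272 − 86 = -358;  -771 − 358 = -1129

-1129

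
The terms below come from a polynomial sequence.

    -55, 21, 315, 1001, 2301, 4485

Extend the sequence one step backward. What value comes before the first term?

-39

Δ: 76  294  686  1300  2184
Δ²: 218  392  614  884
Δ³: 174  222  270
Δ⁴: 48  48
The fourth differences are constant at 48.
Work back: 174 − 48 = 126;  218 − 126 = 92;  76 − 92 = -16;  -55 + 16 = -39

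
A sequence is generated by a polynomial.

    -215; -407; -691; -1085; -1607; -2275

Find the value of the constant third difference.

-18

First differences: -192, -284, -394, -522, -668
Second differences: -92, -110, -128, -146
Third differences: -18, -18, -18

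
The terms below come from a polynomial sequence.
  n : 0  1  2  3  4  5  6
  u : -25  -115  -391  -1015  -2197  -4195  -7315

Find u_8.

-18385

-90  -276  -624  -1182  -1998  -3120
-186  -348  -558  -816  -1122
-162  -210  -258  -306
-48  -48  -48
Constant fourth difference = -48, so extend:
-306 − 48 = -354;  -1122 − 354 = -1476;  -3120 − 1476 = -4596;  -7315 − 4596 = -11911
-354 − 48 = -402;  -1476 − 402 = -1878;  -4596 − 1878 = -6474;  -11911 − 6474 = -18385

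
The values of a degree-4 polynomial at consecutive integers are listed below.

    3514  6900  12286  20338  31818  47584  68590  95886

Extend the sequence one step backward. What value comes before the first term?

1558

3386, 5386, 8052, 11480, 15766, 21006, 27296
2000, 2666, 3428, 4286, 5240, 6290
666, 762, 858, 954, 1050
96, 96, 96, 96
The fourth differences are constant at 96.
Work back: 666 − 96 = 570;  2000 − 570 = 1430;  3386 − 1430 = 1956;  3514 − 1956 = 1558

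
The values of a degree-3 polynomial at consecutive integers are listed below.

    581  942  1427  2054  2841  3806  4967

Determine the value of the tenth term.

First differences: 361, 485, 627, 787, 965, 1161
Second differences: 124, 142, 160, 178, 196
Third differences: 18, 18, 18, 18
Third differences constant at 18.
196 + 18 = 214;  1161 + 214 = 1375;  4967 + 1375 = 6342
214 + 18 = 232;  1375 + 232 = 1607;  6342 + 1607 = 7949
232 + 18 = 250;  1607 + 250 = 1857;  7949 + 1857 = 9806

9806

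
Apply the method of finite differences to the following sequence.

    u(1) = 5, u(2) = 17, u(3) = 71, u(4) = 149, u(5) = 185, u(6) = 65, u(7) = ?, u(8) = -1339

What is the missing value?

Using the first 6 terms:
D1: 12, 54, 78, 36, -120
D2: 42, 24, -42, -156
D3: -18, -66, -114
D4: -48, -48
Constant fourth difference = -48.
Extend forward: -114 − 48 = -162;  -156 − 162 = -318;  -120 − 318 = -438;  65 − 438 = -373

-373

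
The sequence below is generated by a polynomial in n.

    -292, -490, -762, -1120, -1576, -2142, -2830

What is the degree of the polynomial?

First differences: -198, -272, -358, -456, -566, -688
Second differences: -74, -86, -98, -110, -122
Third differences: -12, -12, -12, -12
The third differences are constant, so the polynomial has degree 3.

3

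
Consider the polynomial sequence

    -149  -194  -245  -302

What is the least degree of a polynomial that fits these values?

2

Δ: -45, -51, -57
Δ²: -6, -6
The second differences are constant, so the polynomial has degree 2.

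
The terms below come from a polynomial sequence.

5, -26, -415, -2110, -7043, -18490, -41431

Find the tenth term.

Δ: -31, -389, -1695, -4933, -11447, -22941
Δ²: -358, -1306, -3238, -6514, -11494
Δ³: -948, -1932, -3276, -4980
Δ⁴: -984, -1344, -1704
Δ⁵: -360, -360
The fifth differences are constant (-360).
-1704 − 360 = -2064;  -4980 − 2064 = -7044;  -11494 − 7044 = -18538;  -22941 − 18538 = -41479;  -41431 − 41479 = -82910
-2064 − 360 = -2424;  -7044 − 2424 = -9468;  -18538 − 9468 = -28006;  -41479 − 28006 = -69485;  -82910 − 69485 = -152395
-2424 − 360 = -2784;  -9468 − 2784 = -12252;  -28006 − 12252 = -40258;  -69485 − 40258 = -109743;  -152395 − 109743 = -262138

-262138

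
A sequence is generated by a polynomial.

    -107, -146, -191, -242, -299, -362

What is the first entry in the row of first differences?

D1: -39, -45, -51, -57, -63
D2: -6, -6, -6, -6

-39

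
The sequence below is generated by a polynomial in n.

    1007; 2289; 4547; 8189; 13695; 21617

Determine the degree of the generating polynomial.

4

1282, 2258, 3642, 5506, 7922
976, 1384, 1864, 2416
408, 480, 552
72, 72
The fourth differences are constant, so the polynomial has degree 4.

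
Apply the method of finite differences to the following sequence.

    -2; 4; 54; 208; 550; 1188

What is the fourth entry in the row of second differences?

First differences: 6, 50, 154, 342, 638
Second differences: 44, 104, 188, 296
Third differences: 60, 84, 108
Fourth differences: 24, 24

296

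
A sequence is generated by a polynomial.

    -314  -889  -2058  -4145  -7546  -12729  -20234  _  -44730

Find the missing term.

-30673

Using the first 7 terms:
D1: -575, -1169, -2087, -3401, -5183, -7505
D2: -594, -918, -1314, -1782, -2322
D3: -324, -396, -468, -540
D4: -72, -72, -72
Constant fourth difference = -72.
Extend forward: -540 − 72 = -612;  -2322 − 612 = -2934;  -7505 − 2934 = -10439;  -20234 − 10439 = -30673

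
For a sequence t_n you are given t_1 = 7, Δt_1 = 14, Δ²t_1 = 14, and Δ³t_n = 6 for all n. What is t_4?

Build the table forward from the leading diagonal:
Δ³: 6  6  6  6
Δ²: 14  20  26  32
Δ: 14  28  48  74
t: 7  21  49  97

97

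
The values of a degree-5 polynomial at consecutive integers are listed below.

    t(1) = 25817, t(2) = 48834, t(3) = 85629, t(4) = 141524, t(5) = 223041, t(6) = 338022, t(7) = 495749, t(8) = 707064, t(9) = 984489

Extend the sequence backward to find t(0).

Δ: 23017  36795  55895  81517  114981  157727  211315  277425
Δ²: 13778  19100  25622  33464  42746  53588  66110
Δ³: 5322  6522  7842  9282  10842  12522
Δ⁴: 1200  1320  1440  1560  1680
Δ⁵: 120  120  120  120
The fifth differences are constant at 120.
Work back: 1200 − 120 = 1080;  5322 − 1080 = 4242;  13778 − 4242 = 9536;  23017 − 9536 = 13481;  25817 − 13481 = 12336

12336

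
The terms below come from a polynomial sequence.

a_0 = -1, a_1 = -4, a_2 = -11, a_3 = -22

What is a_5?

First differences: -3  -7  -11
Second differences: -4  -4
Constant second difference = -4, so extend:
-11 − 4 = -15;  -22 − 15 = -37
-15 − 4 = -19;  -37 − 19 = -56

-56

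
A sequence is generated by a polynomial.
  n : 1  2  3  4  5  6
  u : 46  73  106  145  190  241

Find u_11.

586

27 , 33 , 39 , 45 , 51
6 , 6 , 6 , 6
The second differences are constant (6).
51 + 6 = 57;  241 + 57 = 298
57 + 6 = 63;  298 + 63 = 361
63 + 6 = 69;  361 + 69 = 430
69 + 6 = 75;  430 + 75 = 505
75 + 6 = 81;  505 + 81 = 586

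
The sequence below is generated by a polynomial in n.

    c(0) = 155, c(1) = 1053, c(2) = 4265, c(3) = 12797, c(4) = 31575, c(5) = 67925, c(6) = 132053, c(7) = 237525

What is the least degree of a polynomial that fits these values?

Δ: 898, 3212, 8532, 18778, 36350, 64128, 105472
Δ²: 2314, 5320, 10246, 17572, 27778, 41344
Δ³: 3006, 4926, 7326, 10206, 13566
Δ⁴: 1920, 2400, 2880, 3360
Δ⁵: 480, 480, 480
The fifth differences are constant, so the polynomial has degree 5.

5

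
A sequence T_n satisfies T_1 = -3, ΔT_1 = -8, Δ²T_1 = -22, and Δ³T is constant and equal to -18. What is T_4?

-111

Build the table forward from the leading diagonal:
Third differences: -18  -18  -18  -18
Second differences: -22  -40  -58  -76
First differences: -8  -30  -70  -128
T: -3  -11  -41  -111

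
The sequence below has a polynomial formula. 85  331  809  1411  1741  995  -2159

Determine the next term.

First differences: 246, 478, 602, 330, -746, -3154
Second differences: 232, 124, -272, -1076, -2408
Third differences: -108, -396, -804, -1332
Fourth differences: -288, -408, -528
Fifth differences: -120, -120
The fifth differences are constant (-120).
-528 − 120 = -648;  -1332 − 648 = -1980;  -2408 − 1980 = -4388;  -3154 − 4388 = -7542;  -2159 − 7542 = -9701

-9701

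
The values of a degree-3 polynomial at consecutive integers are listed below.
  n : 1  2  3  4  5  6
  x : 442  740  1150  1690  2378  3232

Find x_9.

6970

298, 410, 540, 688, 854
112, 130, 148, 166
18, 18, 18
Constant third difference = 18, so extend:
166 + 18 = 184;  854 + 184 = 1038;  3232 + 1038 = 4270
184 + 18 = 202;  1038 + 202 = 1240;  4270 + 1240 = 5510
202 + 18 = 220;  1240 + 220 = 1460;  5510 + 1460 = 6970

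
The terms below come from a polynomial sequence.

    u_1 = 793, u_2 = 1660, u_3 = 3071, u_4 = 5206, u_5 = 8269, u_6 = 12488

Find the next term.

18115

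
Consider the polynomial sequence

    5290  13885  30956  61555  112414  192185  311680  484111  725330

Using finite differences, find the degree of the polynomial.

First differences: 8595, 17071, 30599, 50859, 79771, 119495, 172431, 241219
Second differences: 8476, 13528, 20260, 28912, 39724, 52936, 68788
Third differences: 5052, 6732, 8652, 10812, 13212, 15852
Fourth differences: 1680, 1920, 2160, 2400, 2640
Fifth differences: 240, 240, 240, 240
The fifth differences are constant, so the polynomial has degree 5.

5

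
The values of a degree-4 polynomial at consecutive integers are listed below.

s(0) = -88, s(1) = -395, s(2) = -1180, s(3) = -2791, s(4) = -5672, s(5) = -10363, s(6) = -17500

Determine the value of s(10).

-86588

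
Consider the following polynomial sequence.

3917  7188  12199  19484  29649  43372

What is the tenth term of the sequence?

149924

D1: 3271 , 5011 , 7285 , 10165 , 13723
D2: 1740 , 2274 , 2880 , 3558
D3: 534 , 606 , 678
D4: 72 , 72
Constant fourth difference = 72, so extend:
678 + 72 = 750;  3558 + 750 = 4308;  13723 + 4308 = 18031;  43372 + 18031 = 61403
750 + 72 = 822;  4308 + 822 = 5130;  18031 + 5130 = 23161;  61403 + 23161 = 84564
822 + 72 = 894;  5130 + 894 = 6024;  23161 + 6024 = 29185;  84564 + 29185 = 113749
894 + 72 = 966;  6024 + 966 = 6990;  29185 + 6990 = 36175;  113749 + 36175 = 149924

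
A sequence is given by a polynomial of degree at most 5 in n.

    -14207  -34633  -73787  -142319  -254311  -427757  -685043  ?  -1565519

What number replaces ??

Using the first 7 terms:
-20426  -39154  -68532  -111992  -173446  -257286
-18728  -29378  -43460  -61454  -83840
-10650  -14082  -17994  -22386
-3432  -3912  -4392
-480  -480
Constant fifth difference = -480.
Extend forward: -4392 − 480 = -4872;  -22386 − 4872 = -27258;  -83840 − 27258 = -111098;  -257286 − 111098 = -368384;  -685043 − 368384 = -1053427

-1053427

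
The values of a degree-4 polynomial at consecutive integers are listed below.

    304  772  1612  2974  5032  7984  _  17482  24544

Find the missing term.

12052

Using the first 6 terms:
D1: 468, 840, 1362, 2058, 2952
D2: 372, 522, 696, 894
D3: 150, 174, 198
D4: 24, 24
Constant fourth difference = 24.
Extend forward: 198 + 24 = 222;  894 + 222 = 1116;  2952 + 1116 = 4068;  7984 + 4068 = 12052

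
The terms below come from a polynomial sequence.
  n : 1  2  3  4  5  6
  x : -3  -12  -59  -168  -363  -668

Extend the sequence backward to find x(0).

-8

-9  -47  -109  -195  -305
-38  -62  -86  -110
-24  -24  -24
The third differences are constant at -24.
Work back: -38 + 24 = -14;  -9 + 14 = 5;  -3 − 5 = -8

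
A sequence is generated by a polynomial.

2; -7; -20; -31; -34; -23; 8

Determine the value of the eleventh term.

452

First differences: -9 , -13 , -11 , -3 , 11 , 31
Second differences: -4 , 2 , 8 , 14 , 20
Third differences: 6 , 6 , 6 , 6
The third differences are constant (6).
20 + 6 = 26;  31 + 26 = 57;  8 + 57 = 65
26 + 6 = 32;  57 + 32 = 89;  65 + 89 = 154
32 + 6 = 38;  89 + 38 = 127;  154 + 127 = 281
38 + 6 = 44;  127 + 44 = 171;  281 + 171 = 452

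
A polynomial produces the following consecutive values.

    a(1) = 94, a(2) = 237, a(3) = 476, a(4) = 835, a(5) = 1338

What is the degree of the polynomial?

3

Δ: 143, 239, 359, 503
Δ²: 96, 120, 144
Δ³: 24, 24
The third differences are constant, so the polynomial has degree 3.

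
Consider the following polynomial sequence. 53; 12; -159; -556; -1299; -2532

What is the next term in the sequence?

-4423

Δ: -41, -171, -397, -743, -1233
Δ²: -130, -226, -346, -490
Δ³: -96, -120, -144
Δ⁴: -24, -24
Constant fourth difference = -24, so extend:
-144 − 24 = -168;  -490 − 168 = -658;  -1233 − 658 = -1891;  -2532 − 1891 = -4423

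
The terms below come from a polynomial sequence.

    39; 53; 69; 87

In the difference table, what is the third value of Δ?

18

D1: 14, 16, 18
D2: 2, 2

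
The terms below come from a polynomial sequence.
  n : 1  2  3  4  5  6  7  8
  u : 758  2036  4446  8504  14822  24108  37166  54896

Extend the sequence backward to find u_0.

192

First differences: 1278  2410  4058  6318  9286  13058  17730
Second differences: 1132  1648  2260  2968  3772  4672
Third differences: 516  612  708  804  900
Fourth differences: 96  96  96  96
The fourth differences are constant at 96.
Work back: 516 − 96 = 420;  1132 − 420 = 712;  1278 − 712 = 566;  758 − 566 = 192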